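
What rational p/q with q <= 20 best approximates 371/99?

15/4

Expand x = 371/99 as a continued fraction with the Euclidean algorithm:
  371 = 3*99 + 74, so a_0 = 3.
  99 = 1*74 + 25, so a_1 = 1.
  74 = 2*25 + 24, so a_2 = 2.
  25 = 1*24 + 1, so a_3 = 1.
  24 = 24*1 + 0, so a_4 = 24.
so x = [3; 1, 2, 1, 24].
Convergents (p_i = a_i*p_{i-1} + p_{i-2}, q_i = a_i*q_{i-1} + q_{i-2} with p_{-2}=0, p_{-1}=1, q_{-2}=1, q_{-1}=0), until the denominator exceeds 20:
  i=0: a_0=3, p_0 = 3*1 + 0 = 3, q_0 = 3*0 + 1 = 1.
  i=1: a_1=1, p_1 = 1*3 + 1 = 4, q_1 = 1*1 + 0 = 1.
  i=2: a_2=2, p_2 = 2*4 + 3 = 11, q_2 = 2*1 + 1 = 3.
  i=3: a_3=1, p_3 = 1*11 + 4 = 15, q_3 = 1*3 + 1 = 4.
  i=4: a_4=24, p_4 = 24*15 + 11 = 371, q_4 = 24*4 + 3 = 99.
q_4 = 99 > 20, so the last convergent with denominator <= 20 is p_3/q_3 = 15/4.
The closest fraction with denominator <= 20 is either p_3/q_3 or the intermediate fraction (k*p_3 + p_2)/(k*q_3 + q_2) with the largest k >= 1 whose denominator stays <= 20; these approach x as k grows, and every other convergent or intermediate fraction in range is farther away.
Largest k: floor((20 - q_2)/q_3) = floor((20 - 3)/4) = 4.
That gives (4*15 + 11)/(4*4 + 3) = 71/19.
Compare the errors: |x - 15/4| = |371*4 - 15*99|/(99*4) = 1/396, and |x - 71/19| = |371*19 - 71*99|/(99*19) = 20/1881.
Cross-multiplying, 1*1881 = 1881 < 7920 = 20*396, so 1/396 is smaller: the convergent 15/4 is closer to x than 71/19.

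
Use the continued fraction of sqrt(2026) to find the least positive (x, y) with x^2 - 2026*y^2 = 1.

First expand sqrt(2026) as a continued fraction. With x_i = (sqrt(2026) + m_i)/d_i and (m_0, d_0) = (0, 1): a_0 = floor(sqrt(2026)) = 45, since 45^2 = 2025 <= 2026 < 2116 = 46^2.
Iterate m_{i+1} = d_i*a_i - m_i, d_{i+1} = (2026 - m_{i+1}^2)/d_i, a_{i+1} = floor((a_0 + m_{i+1})/d_{i+1}):
  m_1 = 1*45 - 0 = 45, d_1 = (2026 - 45^2)/1 = 1/1 = 1, a_1 = floor((45 + 45)/1) = 90.
  m_2 = 1*90 - 45 = 45, d_2 = (2026 - 45^2)/1 = 1/1 = 1: (m_2, d_2) = (m_1, d_1) = (45, 1), so from here the quotient a_1 repeats; the period length is 1.
So sqrt(2026) = [45; (90)] with period length k = 1.
k is odd, so (p_{k-1}, q_{k-1}) only solves x^2 - 2026y^2 = -1 and the fundamental solution of x^2 - 2026y^2 = 1 is (p_{2k-1}, q_{2k-1}) = (p_1, q_1); compute convergents through index 1, running through the period twice.
Convergents (p_i = a_i*p_{i-1} + p_{i-2}, q_i = a_i*q_{i-1} + q_{i-2} with p_{-2}=0, p_{-1}=1, q_{-2}=1, q_{-1}=0):
  i=0: a_0=45, p_0 = 45*1 + 0 = 45, q_0 = 45*0 + 1 = 1.
  i=1: a_1=90, p_1 = 90*45 + 1 = 4051, q_1 = 90*1 + 0 = 90.
Indeed p_0^2 - 2026*q_0^2 = 2025 - 2026 = -1, not +1.
Check: 4051^2 - 2026*90^2 = 16410601 - 16410600 = 1, so (x, y) = (4051, 90) solves the equation, and by the theorem it is the least positive solution.

(x, y) = (4051, 90)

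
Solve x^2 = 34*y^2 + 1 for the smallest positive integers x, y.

First expand sqrt(34) as a continued fraction. With x_i = (sqrt(34) + m_i)/d_i and (m_0, d_0) = (0, 1): a_0 = floor(sqrt(34)) = 5, since 5^2 = 25 <= 34 < 36 = 6^2.
Iterate m_{i+1} = d_i*a_i - m_i, d_{i+1} = (34 - m_{i+1}^2)/d_i, a_{i+1} = floor((a_0 + m_{i+1})/d_{i+1}):
  m_1 = 1*5 - 0 = 5, d_1 = (34 - 5^2)/1 = 9/1 = 9, a_1 = floor((5 + 5)/9) = 1.
  m_2 = 9*1 - 5 = 4, d_2 = (34 - 4^2)/9 = 18/9 = 2, a_2 = floor((5 + 4)/2) = 4.
  m_3 = 2*4 - 4 = 4, d_3 = (34 - 4^2)/2 = 18/2 = 9, a_3 = floor((5 + 4)/9) = 1.
  m_4 = 9*1 - 4 = 5, d_4 = (34 - 5^2)/9 = 9/9 = 1, a_4 = floor((5 + 5)/1) = 10.
  m_5 = 1*10 - 5 = 5, d_5 = (34 - 5^2)/1 = 9/1 = 9: (m_5, d_5) = (m_1, d_1) = (5, 9), so from here the quotients repeat a_1, ..., a_4; the period length is 4.
So sqrt(34) = [5; (1, 4, 1, 10)] with period length k = 4.
k is even, so the fundamental solution of x^2 - 34y^2 = 1 is (p_{k-1}, q_{k-1}) = (p_3, q_3); compute convergents through index 3.
Convergents (p_i = a_i*p_{i-1} + p_{i-2}, q_i = a_i*q_{i-1} + q_{i-2} with p_{-2}=0, p_{-1}=1, q_{-2}=1, q_{-1}=0):
  i=0: a_0=5, p_0 = 5*1 + 0 = 5, q_0 = 5*0 + 1 = 1.
  i=1: a_1=1, p_1 = 1*5 + 1 = 6, q_1 = 1*1 + 0 = 1.
  i=2: a_2=4, p_2 = 4*6 + 5 = 29, q_2 = 4*1 + 1 = 5.
  i=3: a_3=1, p_3 = 1*29 + 6 = 35, q_3 = 1*5 + 1 = 6.
Check: 35^2 - 34*6^2 = 1225 - 1224 = 1, so (x, y) = (35, 6) solves the equation, and by the theorem it is the least positive solution.

(x, y) = (35, 6)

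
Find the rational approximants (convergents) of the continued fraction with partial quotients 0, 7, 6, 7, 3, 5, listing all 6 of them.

0/1, 1/7, 6/43, 43/308, 135/967, 718/5143

Using the convergent recurrence p_i = a_i*p_{i-1} + p_{i-2}, q_i = a_i*q_{i-1} + q_{i-2} with p_{-2}=0, p_{-1}=1, q_{-2}=1, q_{-1}=0:
  i=0: a_0=0, p_0 = 0*1 + 0 = 0, q_0 = 0*0 + 1 = 1.
  i=1: a_1=7, p_1 = 7*0 + 1 = 1, q_1 = 7*1 + 0 = 7.
  i=2: a_2=6, p_2 = 6*1 + 0 = 6, q_2 = 6*7 + 1 = 43.
  i=3: a_3=7, p_3 = 7*6 + 1 = 43, q_3 = 7*43 + 7 = 308.
  i=4: a_4=3, p_4 = 3*43 + 6 = 135, q_4 = 3*308 + 43 = 967.
  i=5: a_5=5, p_5 = 5*135 + 43 = 718, q_5 = 5*967 + 308 = 5143.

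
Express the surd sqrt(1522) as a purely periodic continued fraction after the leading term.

Write x_i = (sqrt(1522) + m_i)/d_i with (m_0, d_0) = (0, 1). a_0 = floor(sqrt(1522)) = 39, since 39^2 = 1521 <= 1522 < 1600 = 40^2.
Iterate m_{i+1} = d_i*a_i - m_i, d_{i+1} = (1522 - m_{i+1}^2)/d_i, a_{i+1} = floor((a_0 + m_{i+1})/d_{i+1}):
  m_1 = 1*39 - 0 = 39, d_1 = (1522 - 39^2)/1 = 1/1 = 1, a_1 = floor((39 + 39)/1) = 78.
  m_2 = 1*78 - 39 = 39, d_2 = (1522 - 39^2)/1 = 1/1 = 1: (m_2, d_2) = (m_1, d_1) = (39, 1), so from here the quotient a_1 repeats; the period length is 1.
Hence the expansion of sqrt(1522) is a_0 = 39 followed by the repeating block 78 (period 1).

[39; (78)]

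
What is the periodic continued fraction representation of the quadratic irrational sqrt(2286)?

Write x_i = (sqrt(2286) + m_i)/d_i with (m_0, d_0) = (0, 1). a_0 = floor(sqrt(2286)) = 47, since 47^2 = 2209 <= 2286 < 2304 = 48^2.
Iterate m_{i+1} = d_i*a_i - m_i, d_{i+1} = (2286 - m_{i+1}^2)/d_i, a_{i+1} = floor((a_0 + m_{i+1})/d_{i+1}):
  m_1 = 1*47 - 0 = 47, d_1 = (2286 - 47^2)/1 = 77/1 = 77, a_1 = floor((47 + 47)/77) = 1.
  m_2 = 77*1 - 47 = 30, d_2 = (2286 - 30^2)/77 = 1386/77 = 18, a_2 = floor((47 + 30)/18) = 4.
  m_3 = 18*4 - 30 = 42, d_3 = (2286 - 42^2)/18 = 522/18 = 29, a_3 = floor((47 + 42)/29) = 3.
  m_4 = 29*3 - 42 = 45, d_4 = (2286 - 45^2)/29 = 261/29 = 9, a_4 = floor((47 + 45)/9) = 10.
  m_5 = 9*10 - 45 = 45, d_5 = (2286 - 45^2)/9 = 261/9 = 29, a_5 = floor((47 + 45)/29) = 3.
  m_6 = 29*3 - 45 = 42, d_6 = (2286 - 42^2)/29 = 522/29 = 18, a_6 = floor((47 + 42)/18) = 4.
  m_7 = 18*4 - 42 = 30, d_7 = (2286 - 30^2)/18 = 1386/18 = 77, a_7 = floor((47 + 30)/77) = 1.
  m_8 = 77*1 - 30 = 47, d_8 = (2286 - 47^2)/77 = 77/77 = 1, a_8 = floor((47 + 47)/1) = 94.
  m_9 = 1*94 - 47 = 47, d_9 = (2286 - 47^2)/1 = 77/1 = 77: (m_9, d_9) = (m_1, d_1) = (47, 77), so from here the quotients repeat a_1, ..., a_8; the period length is 8.
Hence the expansion of sqrt(2286) is a_0 = 47 followed by the repeating block 1, 4, 3, 10, 3, 4, 1, 94 (period 8).

[47; (1, 4, 3, 10, 3, 4, 1, 94)]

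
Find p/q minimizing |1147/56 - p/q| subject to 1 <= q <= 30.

Expand x = 1147/56 as a continued fraction with the Euclidean algorithm:
  1147 = 20*56 + 27, so a_0 = 20.
  56 = 2*27 + 2, so a_1 = 2.
  27 = 13*2 + 1, so a_2 = 13.
  2 = 2*1 + 0, so a_3 = 2.
so x = [20; 2, 13, 2].
Convergents (p_i = a_i*p_{i-1} + p_{i-2}, q_i = a_i*q_{i-1} + q_{i-2} with p_{-2}=0, p_{-1}=1, q_{-2}=1, q_{-1}=0), until the denominator exceeds 30:
  i=0: a_0=20, p_0 = 20*1 + 0 = 20, q_0 = 20*0 + 1 = 1.
  i=1: a_1=2, p_1 = 2*20 + 1 = 41, q_1 = 2*1 + 0 = 2.
  i=2: a_2=13, p_2 = 13*41 + 20 = 553, q_2 = 13*2 + 1 = 27.
  i=3: a_3=2, p_3 = 2*553 + 41 = 1147, q_3 = 2*27 + 2 = 56.
q_3 = 56 > 30, so the last convergent with denominator <= 30 is p_2/q_2 = 553/27.
The closest fraction with denominator <= 30 is either p_2/q_2 or the intermediate fraction (k*p_2 + p_1)/(k*q_2 + q_1) with the largest k >= 1 whose denominator stays <= 30; these approach x as k grows, and every other convergent or intermediate fraction in range is farther away.
Largest k: floor((30 - q_1)/q_2) = floor((30 - 2)/27) = 1.
That gives (1*553 + 41)/(1*27 + 2) = 594/29.
Compare the errors: |x - 553/27| = |1147*27 - 553*56|/(56*27) = 1/1512, and |x - 594/29| = |1147*29 - 594*56|/(56*29) = 1/1624.
Cross-multiplying, 1*1512 = 1512 < 1624 = 1*1624, so 1/1624 is smaller: the intermediate fraction 594/29 is closer to x than 553/27.

594/29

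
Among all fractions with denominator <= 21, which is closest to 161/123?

Expand x = 161/123 as a continued fraction with the Euclidean algorithm:
  161 = 1*123 + 38, so a_0 = 1.
  123 = 3*38 + 9, so a_1 = 3.
  38 = 4*9 + 2, so a_2 = 4.
  9 = 4*2 + 1, so a_3 = 4.
  2 = 2*1 + 0, so a_4 = 2.
so x = [1; 3, 4, 4, 2].
Convergents (p_i = a_i*p_{i-1} + p_{i-2}, q_i = a_i*q_{i-1} + q_{i-2} with p_{-2}=0, p_{-1}=1, q_{-2}=1, q_{-1}=0), until the denominator exceeds 21:
  i=0: a_0=1, p_0 = 1*1 + 0 = 1, q_0 = 1*0 + 1 = 1.
  i=1: a_1=3, p_1 = 3*1 + 1 = 4, q_1 = 3*1 + 0 = 3.
  i=2: a_2=4, p_2 = 4*4 + 1 = 17, q_2 = 4*3 + 1 = 13.
  i=3: a_3=4, p_3 = 4*17 + 4 = 72, q_3 = 4*13 + 3 = 55.
q_3 = 55 > 21, so the last convergent with denominator <= 21 is p_2/q_2 = 17/13.
The closest fraction with denominator <= 21 is either p_2/q_2 or the intermediate fraction (k*p_2 + p_1)/(k*q_2 + q_1) with the largest k >= 1 whose denominator stays <= 21; these approach x as k grows, and every other convergent or intermediate fraction in range is farther away.
Largest k: floor((21 - q_1)/q_2) = floor((21 - 3)/13) = 1.
That gives (1*17 + 4)/(1*13 + 3) = 21/16.
Compare the errors: |x - 17/13| = |161*13 - 17*123|/(123*13) = 2/1599, and |x - 21/16| = |161*16 - 21*123|/(123*16) = 7/1968.
Cross-multiplying, 2*1968 = 3936 < 11193 = 7*1599, so 2/1599 is smaller: the convergent 17/13 is closer to x than 21/16.

17/13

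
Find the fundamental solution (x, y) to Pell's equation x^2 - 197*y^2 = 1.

(x, y) = (393, 28)

First expand sqrt(197) as a continued fraction. With x_i = (sqrt(197) + m_i)/d_i and (m_0, d_0) = (0, 1): a_0 = floor(sqrt(197)) = 14, since 14^2 = 196 <= 197 < 225 = 15^2.
Iterate m_{i+1} = d_i*a_i - m_i, d_{i+1} = (197 - m_{i+1}^2)/d_i, a_{i+1} = floor((a_0 + m_{i+1})/d_{i+1}):
  m_1 = 1*14 - 0 = 14, d_1 = (197 - 14^2)/1 = 1/1 = 1, a_1 = floor((14 + 14)/1) = 28.
  m_2 = 1*28 - 14 = 14, d_2 = (197 - 14^2)/1 = 1/1 = 1: (m_2, d_2) = (m_1, d_1) = (14, 1), so from here the quotient a_1 repeats; the period length is 1.
So sqrt(197) = [14; (28)] with period length k = 1.
k is odd, so (p_{k-1}, q_{k-1}) only solves x^2 - 197y^2 = -1 and the fundamental solution of x^2 - 197y^2 = 1 is (p_{2k-1}, q_{2k-1}) = (p_1, q_1); compute convergents through index 1, running through the period twice.
Convergents (p_i = a_i*p_{i-1} + p_{i-2}, q_i = a_i*q_{i-1} + q_{i-2} with p_{-2}=0, p_{-1}=1, q_{-2}=1, q_{-1}=0):
  i=0: a_0=14, p_0 = 14*1 + 0 = 14, q_0 = 14*0 + 1 = 1.
  i=1: a_1=28, p_1 = 28*14 + 1 = 393, q_1 = 28*1 + 0 = 28.
Indeed p_0^2 - 197*q_0^2 = 196 - 197 = -1, not +1.
Check: 393^2 - 197*28^2 = 154449 - 154448 = 1, so (x, y) = (393, 28) solves the equation, and by the theorem it is the least positive solution.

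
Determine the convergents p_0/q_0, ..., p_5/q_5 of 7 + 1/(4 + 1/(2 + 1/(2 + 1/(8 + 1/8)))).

Using the convergent recurrence p_i = a_i*p_{i-1} + p_{i-2}, q_i = a_i*q_{i-1} + q_{i-2} with p_{-2}=0, p_{-1}=1, q_{-2}=1, q_{-1}=0:
  i=0: a_0=7, p_0 = 7*1 + 0 = 7, q_0 = 7*0 + 1 = 1.
  i=1: a_1=4, p_1 = 4*7 + 1 = 29, q_1 = 4*1 + 0 = 4.
  i=2: a_2=2, p_2 = 2*29 + 7 = 65, q_2 = 2*4 + 1 = 9.
  i=3: a_3=2, p_3 = 2*65 + 29 = 159, q_3 = 2*9 + 4 = 22.
  i=4: a_4=8, p_4 = 8*159 + 65 = 1337, q_4 = 8*22 + 9 = 185.
  i=5: a_5=8, p_5 = 8*1337 + 159 = 10855, q_5 = 8*185 + 22 = 1502.

7/1, 29/4, 65/9, 159/22, 1337/185, 10855/1502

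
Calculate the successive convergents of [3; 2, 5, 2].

Using the convergent recurrence p_i = a_i*p_{i-1} + p_{i-2}, q_i = a_i*q_{i-1} + q_{i-2} with p_{-2}=0, p_{-1}=1, q_{-2}=1, q_{-1}=0:
  i=0: a_0=3, p_0 = 3*1 + 0 = 3, q_0 = 3*0 + 1 = 1.
  i=1: a_1=2, p_1 = 2*3 + 1 = 7, q_1 = 2*1 + 0 = 2.
  i=2: a_2=5, p_2 = 5*7 + 3 = 38, q_2 = 5*2 + 1 = 11.
  i=3: a_3=2, p_3 = 2*38 + 7 = 83, q_3 = 2*11 + 2 = 24.

3/1, 7/2, 38/11, 83/24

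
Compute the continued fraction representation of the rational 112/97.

[1; 6, 2, 7]

Run the Euclidean algorithm on 112 and 97; the successive quotients are the partial quotients a_0, a_1, ... (each step inverts the fractional part left over by the previous one):
  112 = 1*97 + 15, so a_0 = 1.
  97 = 6*15 + 7, so a_1 = 6.
  15 = 2*7 + 1, so a_2 = 2.
  7 = 7*1 + 0, so a_3 = 7.
The remainder reaches 0 after 4 divisions, so the expansion has 4 partial quotients, read off in order.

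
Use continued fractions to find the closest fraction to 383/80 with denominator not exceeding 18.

67/14

Expand x = 383/80 as a continued fraction with the Euclidean algorithm:
  383 = 4*80 + 63, so a_0 = 4.
  80 = 1*63 + 17, so a_1 = 1.
  63 = 3*17 + 12, so a_2 = 3.
  17 = 1*12 + 5, so a_3 = 1.
  12 = 2*5 + 2, so a_4 = 2.
  5 = 2*2 + 1, so a_5 = 2.
  2 = 2*1 + 0, so a_6 = 2.
so x = [4; 1, 3, 1, 2, 2, 2].
Convergents (p_i = a_i*p_{i-1} + p_{i-2}, q_i = a_i*q_{i-1} + q_{i-2} with p_{-2}=0, p_{-1}=1, q_{-2}=1, q_{-1}=0), until the denominator exceeds 18:
  i=0: a_0=4, p_0 = 4*1 + 0 = 4, q_0 = 4*0 + 1 = 1.
  i=1: a_1=1, p_1 = 1*4 + 1 = 5, q_1 = 1*1 + 0 = 1.
  i=2: a_2=3, p_2 = 3*5 + 4 = 19, q_2 = 3*1 + 1 = 4.
  i=3: a_3=1, p_3 = 1*19 + 5 = 24, q_3 = 1*4 + 1 = 5.
  i=4: a_4=2, p_4 = 2*24 + 19 = 67, q_4 = 2*5 + 4 = 14.
  i=5: a_5=2, p_5 = 2*67 + 24 = 158, q_5 = 2*14 + 5 = 33.
q_5 = 33 > 18, so the last convergent with denominator <= 18 is p_4/q_4 = 67/14.
The closest fraction with denominator <= 18 is either p_4/q_4 or the intermediate fraction (k*p_4 + p_3)/(k*q_4 + q_3) with the largest k >= 1 whose denominator stays <= 18; these approach x as k grows, and every other convergent or intermediate fraction in range is farther away.
Largest k: floor((18 - q_3)/q_4) = floor((18 - 5)/14) = 0.
Since k = 0, no intermediate fraction beyond p_4/q_4 has denominator <= 18, so the convergent 67/14 is the closest (its error is |383*14 - 67*80|/(80*14) = 2/1120).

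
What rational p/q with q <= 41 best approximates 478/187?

23/9

Expand x = 478/187 as a continued fraction with the Euclidean algorithm:
  478 = 2*187 + 104, so a_0 = 2.
  187 = 1*104 + 83, so a_1 = 1.
  104 = 1*83 + 21, so a_2 = 1.
  83 = 3*21 + 20, so a_3 = 3.
  21 = 1*20 + 1, so a_4 = 1.
  20 = 20*1 + 0, so a_5 = 20.
so x = [2; 1, 1, 3, 1, 20].
Convergents (p_i = a_i*p_{i-1} + p_{i-2}, q_i = a_i*q_{i-1} + q_{i-2} with p_{-2}=0, p_{-1}=1, q_{-2}=1, q_{-1}=0), until the denominator exceeds 41:
  i=0: a_0=2, p_0 = 2*1 + 0 = 2, q_0 = 2*0 + 1 = 1.
  i=1: a_1=1, p_1 = 1*2 + 1 = 3, q_1 = 1*1 + 0 = 1.
  i=2: a_2=1, p_2 = 1*3 + 2 = 5, q_2 = 1*1 + 1 = 2.
  i=3: a_3=3, p_3 = 3*5 + 3 = 18, q_3 = 3*2 + 1 = 7.
  i=4: a_4=1, p_4 = 1*18 + 5 = 23, q_4 = 1*7 + 2 = 9.
  i=5: a_5=20, p_5 = 20*23 + 18 = 478, q_5 = 20*9 + 7 = 187.
q_5 = 187 > 41, so the last convergent with denominator <= 41 is p_4/q_4 = 23/9.
The closest fraction with denominator <= 41 is either p_4/q_4 or the intermediate fraction (k*p_4 + p_3)/(k*q_4 + q_3) with the largest k >= 1 whose denominator stays <= 41; these approach x as k grows, and every other convergent or intermediate fraction in range is farther away.
Largest k: floor((41 - q_3)/q_4) = floor((41 - 7)/9) = 3.
That gives (3*23 + 18)/(3*9 + 7) = 87/34.
Compare the errors: |x - 23/9| = |478*9 - 23*187|/(187*9) = 1/1683, and |x - 87/34| = |478*34 - 87*187|/(187*34) = 17/6358.
Cross-multiplying, 1*6358 = 6358 < 28611 = 17*1683, so 1/1683 is smaller: the convergent 23/9 is closer to x than 87/34.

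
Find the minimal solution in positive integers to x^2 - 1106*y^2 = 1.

(x, y) = (5055, 152)

First expand sqrt(1106) as a continued fraction. With x_i = (sqrt(1106) + m_i)/d_i and (m_0, d_0) = (0, 1): a_0 = floor(sqrt(1106)) = 33, since 33^2 = 1089 <= 1106 < 1156 = 34^2.
Iterate m_{i+1} = d_i*a_i - m_i, d_{i+1} = (1106 - m_{i+1}^2)/d_i, a_{i+1} = floor((a_0 + m_{i+1})/d_{i+1}):
  m_1 = 1*33 - 0 = 33, d_1 = (1106 - 33^2)/1 = 17/1 = 17, a_1 = floor((33 + 33)/17) = 3.
  m_2 = 17*3 - 33 = 18, d_2 = (1106 - 18^2)/17 = 782/17 = 46, a_2 = floor((33 + 18)/46) = 1.
  m_3 = 46*1 - 18 = 28, d_3 = (1106 - 28^2)/46 = 322/46 = 7, a_3 = floor((33 + 28)/7) = 8.
  m_4 = 7*8 - 28 = 28, d_4 = (1106 - 28^2)/7 = 322/7 = 46, a_4 = floor((33 + 28)/46) = 1.
  m_5 = 46*1 - 28 = 18, d_5 = (1106 - 18^2)/46 = 782/46 = 17, a_5 = floor((33 + 18)/17) = 3.
  m_6 = 17*3 - 18 = 33, d_6 = (1106 - 33^2)/17 = 17/17 = 1, a_6 = floor((33 + 33)/1) = 66.
  m_7 = 1*66 - 33 = 33, d_7 = (1106 - 33^2)/1 = 17/1 = 17: (m_7, d_7) = (m_1, d_1) = (33, 17), so from here the quotients repeat a_1, ..., a_6; the period length is 6.
So sqrt(1106) = [33; (3, 1, 8, 1, 3, 66)] with period length k = 6.
k is even, so the fundamental solution of x^2 - 1106y^2 = 1 is (p_{k-1}, q_{k-1}) = (p_5, q_5); compute convergents through index 5.
Convergents (p_i = a_i*p_{i-1} + p_{i-2}, q_i = a_i*q_{i-1} + q_{i-2} with p_{-2}=0, p_{-1}=1, q_{-2}=1, q_{-1}=0):
  i=0: a_0=33, p_0 = 33*1 + 0 = 33, q_0 = 33*0 + 1 = 1.
  i=1: a_1=3, p_1 = 3*33 + 1 = 100, q_1 = 3*1 + 0 = 3.
  i=2: a_2=1, p_2 = 1*100 + 33 = 133, q_2 = 1*3 + 1 = 4.
  i=3: a_3=8, p_3 = 8*133 + 100 = 1164, q_3 = 8*4 + 3 = 35.
  i=4: a_4=1, p_4 = 1*1164 + 133 = 1297, q_4 = 1*35 + 4 = 39.
  i=5: a_5=3, p_5 = 3*1297 + 1164 = 5055, q_5 = 3*39 + 35 = 152.
Check: 5055^2 - 1106*152^2 = 25553025 - 25553024 = 1, so (x, y) = (5055, 152) solves the equation, and by the theorem it is the least positive solution.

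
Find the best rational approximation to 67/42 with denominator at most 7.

8/5

Expand x = 67/42 as a continued fraction with the Euclidean algorithm:
  67 = 1*42 + 25, so a_0 = 1.
  42 = 1*25 + 17, so a_1 = 1.
  25 = 1*17 + 8, so a_2 = 1.
  17 = 2*8 + 1, so a_3 = 2.
  8 = 8*1 + 0, so a_4 = 8.
so x = [1; 1, 1, 2, 8].
Convergents (p_i = a_i*p_{i-1} + p_{i-2}, q_i = a_i*q_{i-1} + q_{i-2} with p_{-2}=0, p_{-1}=1, q_{-2}=1, q_{-1}=0), until the denominator exceeds 7:
  i=0: a_0=1, p_0 = 1*1 + 0 = 1, q_0 = 1*0 + 1 = 1.
  i=1: a_1=1, p_1 = 1*1 + 1 = 2, q_1 = 1*1 + 0 = 1.
  i=2: a_2=1, p_2 = 1*2 + 1 = 3, q_2 = 1*1 + 1 = 2.
  i=3: a_3=2, p_3 = 2*3 + 2 = 8, q_3 = 2*2 + 1 = 5.
  i=4: a_4=8, p_4 = 8*8 + 3 = 67, q_4 = 8*5 + 2 = 42.
q_4 = 42 > 7, so the last convergent with denominator <= 7 is p_3/q_3 = 8/5.
The closest fraction with denominator <= 7 is either p_3/q_3 or the intermediate fraction (k*p_3 + p_2)/(k*q_3 + q_2) with the largest k >= 1 whose denominator stays <= 7; these approach x as k grows, and every other convergent or intermediate fraction in range is farther away.
Largest k: floor((7 - q_2)/q_3) = floor((7 - 2)/5) = 1.
That gives (1*8 + 3)/(1*5 + 2) = 11/7.
Compare the errors: |x - 8/5| = |67*5 - 8*42|/(42*5) = 1/210, and |x - 11/7| = |67*7 - 11*42|/(42*7) = 7/294.
Cross-multiplying, 1*294 = 294 < 1470 = 7*210, so 1/210 is smaller: the convergent 8/5 is closer to x than 11/7.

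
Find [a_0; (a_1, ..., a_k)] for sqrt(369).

Write x_i = (sqrt(369) + m_i)/d_i with (m_0, d_0) = (0, 1). a_0 = floor(sqrt(369)) = 19, since 19^2 = 361 <= 369 < 400 = 20^2.
Iterate m_{i+1} = d_i*a_i - m_i, d_{i+1} = (369 - m_{i+1}^2)/d_i, a_{i+1} = floor((a_0 + m_{i+1})/d_{i+1}):
  m_1 = 1*19 - 0 = 19, d_1 = (369 - 19^2)/1 = 8/1 = 8, a_1 = floor((19 + 19)/8) = 4.
  m_2 = 8*4 - 19 = 13, d_2 = (369 - 13^2)/8 = 200/8 = 25, a_2 = floor((19 + 13)/25) = 1.
  m_3 = 25*1 - 13 = 12, d_3 = (369 - 12^2)/25 = 225/25 = 9, a_3 = floor((19 + 12)/9) = 3.
  m_4 = 9*3 - 12 = 15, d_4 = (369 - 15^2)/9 = 144/9 = 16, a_4 = floor((19 + 15)/16) = 2.
  m_5 = 16*2 - 15 = 17, d_5 = (369 - 17^2)/16 = 80/16 = 5, a_5 = floor((19 + 17)/5) = 7.
  m_6 = 5*7 - 17 = 18, d_6 = (369 - 18^2)/5 = 45/5 = 9, a_6 = floor((19 + 18)/9) = 4.
  m_7 = 9*4 - 18 = 18, d_7 = (369 - 18^2)/9 = 45/9 = 5, a_7 = floor((19 + 18)/5) = 7.
  m_8 = 5*7 - 18 = 17, d_8 = (369 - 17^2)/5 = 80/5 = 16, a_8 = floor((19 + 17)/16) = 2.
  m_9 = 16*2 - 17 = 15, d_9 = (369 - 15^2)/16 = 144/16 = 9, a_9 = floor((19 + 15)/9) = 3.
  m_10 = 9*3 - 15 = 12, d_10 = (369 - 12^2)/9 = 225/9 = 25, a_10 = floor((19 + 12)/25) = 1.
  m_11 = 25*1 - 12 = 13, d_11 = (369 - 13^2)/25 = 200/25 = 8, a_11 = floor((19 + 13)/8) = 4.
  m_12 = 8*4 - 13 = 19, d_12 = (369 - 19^2)/8 = 8/8 = 1, a_12 = floor((19 + 19)/1) = 38.
  m_13 = 1*38 - 19 = 19, d_13 = (369 - 19^2)/1 = 8/1 = 8: (m_13, d_13) = (m_1, d_1) = (19, 8), so from here the quotients repeat a_1, ..., a_12; the period length is 12.
Hence the expansion of sqrt(369) is a_0 = 19 followed by the repeating block 4, 1, 3, 2, 7, 4, 7, 2, 3, 1, 4, 38 (period 12).

[19; (4, 1, 3, 2, 7, 4, 7, 2, 3, 1, 4, 38)]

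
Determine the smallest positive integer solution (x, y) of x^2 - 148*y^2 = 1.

(x, y) = (73, 6)

First expand sqrt(148) as a continued fraction. With x_i = (sqrt(148) + m_i)/d_i and (m_0, d_0) = (0, 1): a_0 = floor(sqrt(148)) = 12, since 12^2 = 144 <= 148 < 169 = 13^2.
Iterate m_{i+1} = d_i*a_i - m_i, d_{i+1} = (148 - m_{i+1}^2)/d_i, a_{i+1} = floor((a_0 + m_{i+1})/d_{i+1}):
  m_1 = 1*12 - 0 = 12, d_1 = (148 - 12^2)/1 = 4/1 = 4, a_1 = floor((12 + 12)/4) = 6.
  m_2 = 4*6 - 12 = 12, d_2 = (148 - 12^2)/4 = 4/4 = 1, a_2 = floor((12 + 12)/1) = 24.
  m_3 = 1*24 - 12 = 12, d_3 = (148 - 12^2)/1 = 4/1 = 4: (m_3, d_3) = (m_1, d_1) = (12, 4), so from here the quotients repeat a_1, a_2; the period length is 2.
So sqrt(148) = [12; (6, 24)] with period length k = 2.
k is even, so the fundamental solution of x^2 - 148y^2 = 1 is (p_{k-1}, q_{k-1}) = (p_1, q_1); compute convergents through index 1.
Convergents (p_i = a_i*p_{i-1} + p_{i-2}, q_i = a_i*q_{i-1} + q_{i-2} with p_{-2}=0, p_{-1}=1, q_{-2}=1, q_{-1}=0):
  i=0: a_0=12, p_0 = 12*1 + 0 = 12, q_0 = 12*0 + 1 = 1.
  i=1: a_1=6, p_1 = 6*12 + 1 = 73, q_1 = 6*1 + 0 = 6.
Check: 73^2 - 148*6^2 = 5329 - 5328 = 1, so (x, y) = (73, 6) solves the equation, and by the theorem it is the least positive solution.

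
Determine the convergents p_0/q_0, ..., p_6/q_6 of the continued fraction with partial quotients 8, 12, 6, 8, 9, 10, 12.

Using the convergent recurrence p_i = a_i*p_{i-1} + p_{i-2}, q_i = a_i*q_{i-1} + q_{i-2} with p_{-2}=0, p_{-1}=1, q_{-2}=1, q_{-1}=0:
  i=0: a_0=8, p_0 = 8*1 + 0 = 8, q_0 = 8*0 + 1 = 1.
  i=1: a_1=12, p_1 = 12*8 + 1 = 97, q_1 = 12*1 + 0 = 12.
  i=2: a_2=6, p_2 = 6*97 + 8 = 590, q_2 = 6*12 + 1 = 73.
  i=3: a_3=8, p_3 = 8*590 + 97 = 4817, q_3 = 8*73 + 12 = 596.
  i=4: a_4=9, p_4 = 9*4817 + 590 = 43943, q_4 = 9*596 + 73 = 5437.
  i=5: a_5=10, p_5 = 10*43943 + 4817 = 444247, q_5 = 10*5437 + 596 = 54966.
  i=6: a_6=12, p_6 = 12*444247 + 43943 = 5374907, q_6 = 12*54966 + 5437 = 665029.

8/1, 97/12, 590/73, 4817/596, 43943/5437, 444247/54966, 5374907/665029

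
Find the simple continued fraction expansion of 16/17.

[0; 1, 16]

Run the Euclidean algorithm on 16 and 17; the successive quotients are the partial quotients a_0, a_1, ... (each step inverts the fractional part left over by the previous one):
  16 = 0*17 + 16, so a_0 = 0.
  17 = 1*16 + 1, so a_1 = 1.
  16 = 16*1 + 0, so a_2 = 16.
The remainder reaches 0 after 3 divisions, so the expansion has 3 partial quotients, read off in order.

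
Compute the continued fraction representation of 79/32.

Run the Euclidean algorithm on 79 and 32; the successive quotients are the partial quotients a_0, a_1, ... (each step inverts the fractional part left over by the previous one):
  79 = 2*32 + 15, so a_0 = 2.
  32 = 2*15 + 2, so a_1 = 2.
  15 = 7*2 + 1, so a_2 = 7.
  2 = 2*1 + 0, so a_3 = 2.
The remainder reaches 0 after 4 divisions, so the expansion has 4 partial quotients, read off in order.

[2; 2, 7, 2]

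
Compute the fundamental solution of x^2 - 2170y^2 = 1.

(x, y) = (559, 12)

First expand sqrt(2170) as a continued fraction. With x_i = (sqrt(2170) + m_i)/d_i and (m_0, d_0) = (0, 1): a_0 = floor(sqrt(2170)) = 46, since 46^2 = 2116 <= 2170 < 2209 = 47^2.
Iterate m_{i+1} = d_i*a_i - m_i, d_{i+1} = (2170 - m_{i+1}^2)/d_i, a_{i+1} = floor((a_0 + m_{i+1})/d_{i+1}):
  m_1 = 1*46 - 0 = 46, d_1 = (2170 - 46^2)/1 = 54/1 = 54, a_1 = floor((46 + 46)/54) = 1.
  m_2 = 54*1 - 46 = 8, d_2 = (2170 - 8^2)/54 = 2106/54 = 39, a_2 = floor((46 + 8)/39) = 1.
  m_3 = 39*1 - 8 = 31, d_3 = (2170 - 31^2)/39 = 1209/39 = 31, a_3 = floor((46 + 31)/31) = 2.
  m_4 = 31*2 - 31 = 31, d_4 = (2170 - 31^2)/31 = 1209/31 = 39, a_4 = floor((46 + 31)/39) = 1.
  m_5 = 39*1 - 31 = 8, d_5 = (2170 - 8^2)/39 = 2106/39 = 54, a_5 = floor((46 + 8)/54) = 1.
  m_6 = 54*1 - 8 = 46, d_6 = (2170 - 46^2)/54 = 54/54 = 1, a_6 = floor((46 + 46)/1) = 92.
  m_7 = 1*92 - 46 = 46, d_7 = (2170 - 46^2)/1 = 54/1 = 54: (m_7, d_7) = (m_1, d_1) = (46, 54), so from here the quotients repeat a_1, ..., a_6; the period length is 6.
So sqrt(2170) = [46; (1, 1, 2, 1, 1, 92)] with period length k = 6.
k is even, so the fundamental solution of x^2 - 2170y^2 = 1 is (p_{k-1}, q_{k-1}) = (p_5, q_5); compute convergents through index 5.
Convergents (p_i = a_i*p_{i-1} + p_{i-2}, q_i = a_i*q_{i-1} + q_{i-2} with p_{-2}=0, p_{-1}=1, q_{-2}=1, q_{-1}=0):
  i=0: a_0=46, p_0 = 46*1 + 0 = 46, q_0 = 46*0 + 1 = 1.
  i=1: a_1=1, p_1 = 1*46 + 1 = 47, q_1 = 1*1 + 0 = 1.
  i=2: a_2=1, p_2 = 1*47 + 46 = 93, q_2 = 1*1 + 1 = 2.
  i=3: a_3=2, p_3 = 2*93 + 47 = 233, q_3 = 2*2 + 1 = 5.
  i=4: a_4=1, p_4 = 1*233 + 93 = 326, q_4 = 1*5 + 2 = 7.
  i=5: a_5=1, p_5 = 1*326 + 233 = 559, q_5 = 1*7 + 5 = 12.
Check: 559^2 - 2170*12^2 = 312481 - 312480 = 1, so (x, y) = (559, 12) solves the equation, and by the theorem it is the least positive solution.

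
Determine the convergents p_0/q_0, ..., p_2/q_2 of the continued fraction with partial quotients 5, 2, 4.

5/1, 11/2, 49/9

Using the convergent recurrence p_i = a_i*p_{i-1} + p_{i-2}, q_i = a_i*q_{i-1} + q_{i-2} with p_{-2}=0, p_{-1}=1, q_{-2}=1, q_{-1}=0:
  i=0: a_0=5, p_0 = 5*1 + 0 = 5, q_0 = 5*0 + 1 = 1.
  i=1: a_1=2, p_1 = 2*5 + 1 = 11, q_1 = 2*1 + 0 = 2.
  i=2: a_2=4, p_2 = 4*11 + 5 = 49, q_2 = 4*2 + 1 = 9.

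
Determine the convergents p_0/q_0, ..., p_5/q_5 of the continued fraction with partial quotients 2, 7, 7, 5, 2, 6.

Using the convergent recurrence p_i = a_i*p_{i-1} + p_{i-2}, q_i = a_i*q_{i-1} + q_{i-2} with p_{-2}=0, p_{-1}=1, q_{-2}=1, q_{-1}=0:
  i=0: a_0=2, p_0 = 2*1 + 0 = 2, q_0 = 2*0 + 1 = 1.
  i=1: a_1=7, p_1 = 7*2 + 1 = 15, q_1 = 7*1 + 0 = 7.
  i=2: a_2=7, p_2 = 7*15 + 2 = 107, q_2 = 7*7 + 1 = 50.
  i=3: a_3=5, p_3 = 5*107 + 15 = 550, q_3 = 5*50 + 7 = 257.
  i=4: a_4=2, p_4 = 2*550 + 107 = 1207, q_4 = 2*257 + 50 = 564.
  i=5: a_5=6, p_5 = 6*1207 + 550 = 7792, q_5 = 6*564 + 257 = 3641.

2/1, 15/7, 107/50, 550/257, 1207/564, 7792/3641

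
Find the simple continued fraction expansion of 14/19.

Run the Euclidean algorithm on 14 and 19; the successive quotients are the partial quotients a_0, a_1, ... (each step inverts the fractional part left over by the previous one):
  14 = 0*19 + 14, so a_0 = 0.
  19 = 1*14 + 5, so a_1 = 1.
  14 = 2*5 + 4, so a_2 = 2.
  5 = 1*4 + 1, so a_3 = 1.
  4 = 4*1 + 0, so a_4 = 4.
The remainder reaches 0 after 5 divisions, so the expansion has 5 partial quotients, read off in order.

[0; 1, 2, 1, 4]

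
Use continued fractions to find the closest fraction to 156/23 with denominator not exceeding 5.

34/5

Expand x = 156/23 as a continued fraction with the Euclidean algorithm:
  156 = 6*23 + 18, so a_0 = 6.
  23 = 1*18 + 5, so a_1 = 1.
  18 = 3*5 + 3, so a_2 = 3.
  5 = 1*3 + 2, so a_3 = 1.
  3 = 1*2 + 1, so a_4 = 1.
  2 = 2*1 + 0, so a_5 = 2.
so x = [6; 1, 3, 1, 1, 2].
Convergents (p_i = a_i*p_{i-1} + p_{i-2}, q_i = a_i*q_{i-1} + q_{i-2} with p_{-2}=0, p_{-1}=1, q_{-2}=1, q_{-1}=0), until the denominator exceeds 5:
  i=0: a_0=6, p_0 = 6*1 + 0 = 6, q_0 = 6*0 + 1 = 1.
  i=1: a_1=1, p_1 = 1*6 + 1 = 7, q_1 = 1*1 + 0 = 1.
  i=2: a_2=3, p_2 = 3*7 + 6 = 27, q_2 = 3*1 + 1 = 4.
  i=3: a_3=1, p_3 = 1*27 + 7 = 34, q_3 = 1*4 + 1 = 5.
  i=4: a_4=1, p_4 = 1*34 + 27 = 61, q_4 = 1*5 + 4 = 9.
q_4 = 9 > 5, so the last convergent with denominator <= 5 is p_3/q_3 = 34/5.
The closest fraction with denominator <= 5 is either p_3/q_3 or the intermediate fraction (k*p_3 + p_2)/(k*q_3 + q_2) with the largest k >= 1 whose denominator stays <= 5; these approach x as k grows, and every other convergent or intermediate fraction in range is farther away.
Largest k: floor((5 - q_2)/q_3) = floor((5 - 4)/5) = 0.
Since k = 0, no intermediate fraction beyond p_3/q_3 has denominator <= 5, so the convergent 34/5 is the closest (its error is |156*5 - 34*23|/(23*5) = 2/115).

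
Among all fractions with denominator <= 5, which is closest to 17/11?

3/2

Expand x = 17/11 as a continued fraction with the Euclidean algorithm:
  17 = 1*11 + 6, so a_0 = 1.
  11 = 1*6 + 5, so a_1 = 1.
  6 = 1*5 + 1, so a_2 = 1.
  5 = 5*1 + 0, so a_3 = 5.
so x = [1; 1, 1, 5].
Convergents (p_i = a_i*p_{i-1} + p_{i-2}, q_i = a_i*q_{i-1} + q_{i-2} with p_{-2}=0, p_{-1}=1, q_{-2}=1, q_{-1}=0), until the denominator exceeds 5:
  i=0: a_0=1, p_0 = 1*1 + 0 = 1, q_0 = 1*0 + 1 = 1.
  i=1: a_1=1, p_1 = 1*1 + 1 = 2, q_1 = 1*1 + 0 = 1.
  i=2: a_2=1, p_2 = 1*2 + 1 = 3, q_2 = 1*1 + 1 = 2.
  i=3: a_3=5, p_3 = 5*3 + 2 = 17, q_3 = 5*2 + 1 = 11.
q_3 = 11 > 5, so the last convergent with denominator <= 5 is p_2/q_2 = 3/2.
The closest fraction with denominator <= 5 is either p_2/q_2 or the intermediate fraction (k*p_2 + p_1)/(k*q_2 + q_1) with the largest k >= 1 whose denominator stays <= 5; these approach x as k grows, and every other convergent or intermediate fraction in range is farther away.
Largest k: floor((5 - q_1)/q_2) = floor((5 - 1)/2) = 2.
That gives (2*3 + 2)/(2*2 + 1) = 8/5.
Compare the errors: |x - 3/2| = |17*2 - 3*11|/(11*2) = 1/22, and |x - 8/5| = |17*5 - 8*11|/(11*5) = 3/55.
Cross-multiplying, 1*55 = 55 < 66 = 3*22, so 1/22 is smaller: the convergent 3/2 is closer to x than 8/5.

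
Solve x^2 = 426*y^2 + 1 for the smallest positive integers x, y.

First expand sqrt(426) as a continued fraction. With x_i = (sqrt(426) + m_i)/d_i and (m_0, d_0) = (0, 1): a_0 = floor(sqrt(426)) = 20, since 20^2 = 400 <= 426 < 441 = 21^2.
Iterate m_{i+1} = d_i*a_i - m_i, d_{i+1} = (426 - m_{i+1}^2)/d_i, a_{i+1} = floor((a_0 + m_{i+1})/d_{i+1}):
  m_1 = 1*20 - 0 = 20, d_1 = (426 - 20^2)/1 = 26/1 = 26, a_1 = floor((20 + 20)/26) = 1.
  m_2 = 26*1 - 20 = 6, d_2 = (426 - 6^2)/26 = 390/26 = 15, a_2 = floor((20 + 6)/15) = 1.
  m_3 = 15*1 - 6 = 9, d_3 = (426 - 9^2)/15 = 345/15 = 23, a_3 = floor((20 + 9)/23) = 1.
  m_4 = 23*1 - 9 = 14, d_4 = (426 - 14^2)/23 = 230/23 = 10, a_4 = floor((20 + 14)/10) = 3.
  m_5 = 10*3 - 14 = 16, d_5 = (426 - 16^2)/10 = 170/10 = 17, a_5 = floor((20 + 16)/17) = 2.
  m_6 = 17*2 - 16 = 18, d_6 = (426 - 18^2)/17 = 102/17 = 6, a_6 = floor((20 + 18)/6) = 6.
  m_7 = 6*6 - 18 = 18, d_7 = (426 - 18^2)/6 = 102/6 = 17, a_7 = floor((20 + 18)/17) = 2.
  m_8 = 17*2 - 18 = 16, d_8 = (426 - 16^2)/17 = 170/17 = 10, a_8 = floor((20 + 16)/10) = 3.
  m_9 = 10*3 - 16 = 14, d_9 = (426 - 14^2)/10 = 230/10 = 23, a_9 = floor((20 + 14)/23) = 1.
  m_10 = 23*1 - 14 = 9, d_10 = (426 - 9^2)/23 = 345/23 = 15, a_10 = floor((20 + 9)/15) = 1.
  m_11 = 15*1 - 9 = 6, d_11 = (426 - 6^2)/15 = 390/15 = 26, a_11 = floor((20 + 6)/26) = 1.
  m_12 = 26*1 - 6 = 20, d_12 = (426 - 20^2)/26 = 26/26 = 1, a_12 = floor((20 + 20)/1) = 40.
  m_13 = 1*40 - 20 = 20, d_13 = (426 - 20^2)/1 = 26/1 = 26: (m_13, d_13) = (m_1, d_1) = (20, 26), so from here the quotients repeat a_1, ..., a_12; the period length is 12.
So sqrt(426) = [20; (1, 1, 1, 3, 2, 6, 2, 3, 1, 1, 1, 40)] with period length k = 12.
k is even, so the fundamental solution of x^2 - 426y^2 = 1 is (p_{k-1}, q_{k-1}) = (p_11, q_11); compute convergents through index 11.
Convergents (p_i = a_i*p_{i-1} + p_{i-2}, q_i = a_i*q_{i-1} + q_{i-2} with p_{-2}=0, p_{-1}=1, q_{-2}=1, q_{-1}=0):
  i=0: a_0=20, p_0 = 20*1 + 0 = 20, q_0 = 20*0 + 1 = 1.
  i=1: a_1=1, p_1 = 1*20 + 1 = 21, q_1 = 1*1 + 0 = 1.
  i=2: a_2=1, p_2 = 1*21 + 20 = 41, q_2 = 1*1 + 1 = 2.
  i=3: a_3=1, p_3 = 1*41 + 21 = 62, q_3 = 1*2 + 1 = 3.
  i=4: a_4=3, p_4 = 3*62 + 41 = 227, q_4 = 3*3 + 2 = 11.
  i=5: a_5=2, p_5 = 2*227 + 62 = 516, q_5 = 2*11 + 3 = 25.
  i=6: a_6=6, p_6 = 6*516 + 227 = 3323, q_6 = 6*25 + 11 = 161.
  i=7: a_7=2, p_7 = 2*3323 + 516 = 7162, q_7 = 2*161 + 25 = 347.
  i=8: a_8=3, p_8 = 3*7162 + 3323 = 24809, q_8 = 3*347 + 161 = 1202.
  i=9: a_9=1, p_9 = 1*24809 + 7162 = 31971, q_9 = 1*1202 + 347 = 1549.
  i=10: a_10=1, p_10 = 1*31971 + 24809 = 56780, q_10 = 1*1549 + 1202 = 2751.
  i=11: a_11=1, p_11 = 1*56780 + 31971 = 88751, q_11 = 1*2751 + 1549 = 4300.
Check: 88751^2 - 426*4300^2 = 7876740001 - 7876740000 = 1, so (x, y) = (88751, 4300) solves the equation, and by the theorem it is the least positive solution.

(x, y) = (88751, 4300)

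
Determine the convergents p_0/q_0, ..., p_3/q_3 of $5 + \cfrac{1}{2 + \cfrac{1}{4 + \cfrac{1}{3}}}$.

5/1, 11/2, 49/9, 158/29

Using the convergent recurrence p_i = a_i*p_{i-1} + p_{i-2}, q_i = a_i*q_{i-1} + q_{i-2} with p_{-2}=0, p_{-1}=1, q_{-2}=1, q_{-1}=0:
  i=0: a_0=5, p_0 = 5*1 + 0 = 5, q_0 = 5*0 + 1 = 1.
  i=1: a_1=2, p_1 = 2*5 + 1 = 11, q_1 = 2*1 + 0 = 2.
  i=2: a_2=4, p_2 = 4*11 + 5 = 49, q_2 = 4*2 + 1 = 9.
  i=3: a_3=3, p_3 = 3*49 + 11 = 158, q_3 = 3*9 + 2 = 29.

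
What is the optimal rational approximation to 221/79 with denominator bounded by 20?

14/5

Expand x = 221/79 as a continued fraction with the Euclidean algorithm:
  221 = 2*79 + 63, so a_0 = 2.
  79 = 1*63 + 16, so a_1 = 1.
  63 = 3*16 + 15, so a_2 = 3.
  16 = 1*15 + 1, so a_3 = 1.
  15 = 15*1 + 0, so a_4 = 15.
so x = [2; 1, 3, 1, 15].
Convergents (p_i = a_i*p_{i-1} + p_{i-2}, q_i = a_i*q_{i-1} + q_{i-2} with p_{-2}=0, p_{-1}=1, q_{-2}=1, q_{-1}=0), until the denominator exceeds 20:
  i=0: a_0=2, p_0 = 2*1 + 0 = 2, q_0 = 2*0 + 1 = 1.
  i=1: a_1=1, p_1 = 1*2 + 1 = 3, q_1 = 1*1 + 0 = 1.
  i=2: a_2=3, p_2 = 3*3 + 2 = 11, q_2 = 3*1 + 1 = 4.
  i=3: a_3=1, p_3 = 1*11 + 3 = 14, q_3 = 1*4 + 1 = 5.
  i=4: a_4=15, p_4 = 15*14 + 11 = 221, q_4 = 15*5 + 4 = 79.
q_4 = 79 > 20, so the last convergent with denominator <= 20 is p_3/q_3 = 14/5.
The closest fraction with denominator <= 20 is either p_3/q_3 or the intermediate fraction (k*p_3 + p_2)/(k*q_3 + q_2) with the largest k >= 1 whose denominator stays <= 20; these approach x as k grows, and every other convergent or intermediate fraction in range is farther away.
Largest k: floor((20 - q_2)/q_3) = floor((20 - 4)/5) = 3.
That gives (3*14 + 11)/(3*5 + 4) = 53/19.
Compare the errors: |x - 14/5| = |221*5 - 14*79|/(79*5) = 1/395, and |x - 53/19| = |221*19 - 53*79|/(79*19) = 12/1501.
Cross-multiplying, 1*1501 = 1501 < 4740 = 12*395, so 1/395 is smaller: the convergent 14/5 is closer to x than 53/19.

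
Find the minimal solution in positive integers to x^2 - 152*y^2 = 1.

(x, y) = (37, 3)

First expand sqrt(152) as a continued fraction. With x_i = (sqrt(152) + m_i)/d_i and (m_0, d_0) = (0, 1): a_0 = floor(sqrt(152)) = 12, since 12^2 = 144 <= 152 < 169 = 13^2.
Iterate m_{i+1} = d_i*a_i - m_i, d_{i+1} = (152 - m_{i+1}^2)/d_i, a_{i+1} = floor((a_0 + m_{i+1})/d_{i+1}):
  m_1 = 1*12 - 0 = 12, d_1 = (152 - 12^2)/1 = 8/1 = 8, a_1 = floor((12 + 12)/8) = 3.
  m_2 = 8*3 - 12 = 12, d_2 = (152 - 12^2)/8 = 8/8 = 1, a_2 = floor((12 + 12)/1) = 24.
  m_3 = 1*24 - 12 = 12, d_3 = (152 - 12^2)/1 = 8/1 = 8: (m_3, d_3) = (m_1, d_1) = (12, 8), so from here the quotients repeat a_1, a_2; the period length is 2.
So sqrt(152) = [12; (3, 24)] with period length k = 2.
k is even, so the fundamental solution of x^2 - 152y^2 = 1 is (p_{k-1}, q_{k-1}) = (p_1, q_1); compute convergents through index 1.
Convergents (p_i = a_i*p_{i-1} + p_{i-2}, q_i = a_i*q_{i-1} + q_{i-2} with p_{-2}=0, p_{-1}=1, q_{-2}=1, q_{-1}=0):
  i=0: a_0=12, p_0 = 12*1 + 0 = 12, q_0 = 12*0 + 1 = 1.
  i=1: a_1=3, p_1 = 3*12 + 1 = 37, q_1 = 3*1 + 0 = 3.
Check: 37^2 - 152*3^2 = 1369 - 1368 = 1, so (x, y) = (37, 3) solves the equation, and by the theorem it is the least positive solution.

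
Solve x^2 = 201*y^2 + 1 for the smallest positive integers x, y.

First expand sqrt(201) as a continued fraction. With x_i = (sqrt(201) + m_i)/d_i and (m_0, d_0) = (0, 1): a_0 = floor(sqrt(201)) = 14, since 14^2 = 196 <= 201 < 225 = 15^2.
Iterate m_{i+1} = d_i*a_i - m_i, d_{i+1} = (201 - m_{i+1}^2)/d_i, a_{i+1} = floor((a_0 + m_{i+1})/d_{i+1}):
  m_1 = 1*14 - 0 = 14, d_1 = (201 - 14^2)/1 = 5/1 = 5, a_1 = floor((14 + 14)/5) = 5.
  m_2 = 5*5 - 14 = 11, d_2 = (201 - 11^2)/5 = 80/5 = 16, a_2 = floor((14 + 11)/16) = 1.
  m_3 = 16*1 - 11 = 5, d_3 = (201 - 5^2)/16 = 176/16 = 11, a_3 = floor((14 + 5)/11) = 1.
  m_4 = 11*1 - 5 = 6, d_4 = (201 - 6^2)/11 = 165/11 = 15, a_4 = floor((14 + 6)/15) = 1.
  m_5 = 15*1 - 6 = 9, d_5 = (201 - 9^2)/15 = 120/15 = 8, a_5 = floor((14 + 9)/8) = 2.
  m_6 = 8*2 - 9 = 7, d_6 = (201 - 7^2)/8 = 152/8 = 19, a_6 = floor((14 + 7)/19) = 1.
  m_7 = 19*1 - 7 = 12, d_7 = (201 - 12^2)/19 = 57/19 = 3, a_7 = floor((14 + 12)/3) = 8.
  m_8 = 3*8 - 12 = 12, d_8 = (201 - 12^2)/3 = 57/3 = 19, a_8 = floor((14 + 12)/19) = 1.
  m_9 = 19*1 - 12 = 7, d_9 = (201 - 7^2)/19 = 152/19 = 8, a_9 = floor((14 + 7)/8) = 2.
  m_10 = 8*2 - 7 = 9, d_10 = (201 - 9^2)/8 = 120/8 = 15, a_10 = floor((14 + 9)/15) = 1.
  m_11 = 15*1 - 9 = 6, d_11 = (201 - 6^2)/15 = 165/15 = 11, a_11 = floor((14 + 6)/11) = 1.
  m_12 = 11*1 - 6 = 5, d_12 = (201 - 5^2)/11 = 176/11 = 16, a_12 = floor((14 + 5)/16) = 1.
  m_13 = 16*1 - 5 = 11, d_13 = (201 - 11^2)/16 = 80/16 = 5, a_13 = floor((14 + 11)/5) = 5.
  m_14 = 5*5 - 11 = 14, d_14 = (201 - 14^2)/5 = 5/5 = 1, a_14 = floor((14 + 14)/1) = 28.
  m_15 = 1*28 - 14 = 14, d_15 = (201 - 14^2)/1 = 5/1 = 5: (m_15, d_15) = (m_1, d_1) = (14, 5), so from here the quotients repeat a_1, ..., a_14; the period length is 14.
So sqrt(201) = [14; (5, 1, 1, 1, 2, 1, 8, 1, 2, 1, 1, 1, 5, 28)] with period length k = 14.
k is even, so the fundamental solution of x^2 - 201y^2 = 1 is (p_{k-1}, q_{k-1}) = (p_13, q_13); compute convergents through index 13.
Convergents (p_i = a_i*p_{i-1} + p_{i-2}, q_i = a_i*q_{i-1} + q_{i-2} with p_{-2}=0, p_{-1}=1, q_{-2}=1, q_{-1}=0):
  i=0: a_0=14, p_0 = 14*1 + 0 = 14, q_0 = 14*0 + 1 = 1.
  i=1: a_1=5, p_1 = 5*14 + 1 = 71, q_1 = 5*1 + 0 = 5.
  i=2: a_2=1, p_2 = 1*71 + 14 = 85, q_2 = 1*5 + 1 = 6.
  i=3: a_3=1, p_3 = 1*85 + 71 = 156, q_3 = 1*6 + 5 = 11.
  i=4: a_4=1, p_4 = 1*156 + 85 = 241, q_4 = 1*11 + 6 = 17.
  i=5: a_5=2, p_5 = 2*241 + 156 = 638, q_5 = 2*17 + 11 = 45.
  i=6: a_6=1, p_6 = 1*638 + 241 = 879, q_6 = 1*45 + 17 = 62.
  i=7: a_7=8, p_7 = 8*879 + 638 = 7670, q_7 = 8*62 + 45 = 541.
  i=8: a_8=1, p_8 = 1*7670 + 879 = 8549, q_8 = 1*541 + 62 = 603.
  i=9: a_9=2, p_9 = 2*8549 + 7670 = 24768, q_9 = 2*603 + 541 = 1747.
  i=10: a_10=1, p_10 = 1*24768 + 8549 = 33317, q_10 = 1*1747 + 603 = 2350.
  i=11: a_11=1, p_11 = 1*33317 + 24768 = 58085, q_11 = 1*2350 + 1747 = 4097.
  i=12: a_12=1, p_12 = 1*58085 + 33317 = 91402, q_12 = 1*4097 + 2350 = 6447.
  i=13: a_13=5, p_13 = 5*91402 + 58085 = 515095, q_13 = 5*6447 + 4097 = 36332.
Check: 515095^2 - 201*36332^2 = 265322859025 - 265322859024 = 1, so (x, y) = (515095, 36332) solves the equation, and by the theorem it is the least positive solution.

(x, y) = (515095, 36332)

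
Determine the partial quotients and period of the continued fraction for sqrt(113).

[10; (1, 1, 1, 2, 2, 1, 1, 1, 20)]

Write x_i = (sqrt(113) + m_i)/d_i with (m_0, d_0) = (0, 1). a_0 = floor(sqrt(113)) = 10, since 10^2 = 100 <= 113 < 121 = 11^2.
Iterate m_{i+1} = d_i*a_i - m_i, d_{i+1} = (113 - m_{i+1}^2)/d_i, a_{i+1} = floor((a_0 + m_{i+1})/d_{i+1}):
  m_1 = 1*10 - 0 = 10, d_1 = (113 - 10^2)/1 = 13/1 = 13, a_1 = floor((10 + 10)/13) = 1.
  m_2 = 13*1 - 10 = 3, d_2 = (113 - 3^2)/13 = 104/13 = 8, a_2 = floor((10 + 3)/8) = 1.
  m_3 = 8*1 - 3 = 5, d_3 = (113 - 5^2)/8 = 88/8 = 11, a_3 = floor((10 + 5)/11) = 1.
  m_4 = 11*1 - 5 = 6, d_4 = (113 - 6^2)/11 = 77/11 = 7, a_4 = floor((10 + 6)/7) = 2.
  m_5 = 7*2 - 6 = 8, d_5 = (113 - 8^2)/7 = 49/7 = 7, a_5 = floor((10 + 8)/7) = 2.
  m_6 = 7*2 - 8 = 6, d_6 = (113 - 6^2)/7 = 77/7 = 11, a_6 = floor((10 + 6)/11) = 1.
  m_7 = 11*1 - 6 = 5, d_7 = (113 - 5^2)/11 = 88/11 = 8, a_7 = floor((10 + 5)/8) = 1.
  m_8 = 8*1 - 5 = 3, d_8 = (113 - 3^2)/8 = 104/8 = 13, a_8 = floor((10 + 3)/13) = 1.
  m_9 = 13*1 - 3 = 10, d_9 = (113 - 10^2)/13 = 13/13 = 1, a_9 = floor((10 + 10)/1) = 20.
  m_10 = 1*20 - 10 = 10, d_10 = (113 - 10^2)/1 = 13/1 = 13: (m_10, d_10) = (m_1, d_1) = (10, 13), so from here the quotients repeat a_1, ..., a_9; the period length is 9.
Hence the expansion of sqrt(113) is a_0 = 10 followed by the repeating block 1, 1, 1, 2, 2, 1, 1, 1, 20 (period 9).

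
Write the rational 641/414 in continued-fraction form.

Run the Euclidean algorithm on 641 and 414; the successive quotients are the partial quotients a_0, a_1, ... (each step inverts the fractional part left over by the previous one):
  641 = 1*414 + 227, so a_0 = 1.
  414 = 1*227 + 187, so a_1 = 1.
  227 = 1*187 + 40, so a_2 = 1.
  187 = 4*40 + 27, so a_3 = 4.
  40 = 1*27 + 13, so a_4 = 1.
  27 = 2*13 + 1, so a_5 = 2.
  13 = 13*1 + 0, so a_6 = 13.
The remainder reaches 0 after 7 divisions, so the expansion has 7 partial quotients, read off in order.

[1; 1, 1, 4, 1, 2, 13]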